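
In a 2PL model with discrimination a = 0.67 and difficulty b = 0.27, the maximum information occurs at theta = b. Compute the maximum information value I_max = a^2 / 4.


For 2PL, max info at theta = b = 0.27
I_max = a^2 / 4 = 0.67^2 / 4
= 0.4489 / 4
I_max = 0.1122

0.1122


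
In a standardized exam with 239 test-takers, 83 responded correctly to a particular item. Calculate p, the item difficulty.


Item difficulty p = number correct / total examinees
p = 83 / 239
p = 0.3473

0.3473


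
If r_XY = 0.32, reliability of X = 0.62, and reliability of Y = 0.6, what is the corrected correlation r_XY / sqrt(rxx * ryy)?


r_corrected = rxy / sqrt(rxx * ryy)
= 0.32 / sqrt(0.62 * 0.6)
= 0.32 / sqrt(0.372)
= 0.32 / 0.609918
r_corrected = 0.5247

0.5247


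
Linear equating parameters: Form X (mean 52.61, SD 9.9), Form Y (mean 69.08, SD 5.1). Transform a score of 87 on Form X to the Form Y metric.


slope = SD_Y / SD_X = 5.1 / 9.9 ~ 0.5152
intercept = mean_Y - slope * mean_X = 69.08 - (5.1 / 9.9) * 52.61 ~ 41.9779
Y = slope * X + intercept. To avoid rounding drift from the rounded slope/intercept, evaluate the equivalent form Y = mean_Y + SD_Y * (X - mean_X) / SD_X at full precision:
Y = 69.08 + 5.1 * (87 - 52.61) / 9.9
Y = 69.08 + 5.1 * 34.39 / 9.9
Y = 69.08 + 175.389 / 9.9
Y = 69.08 + 17.7161
Y = 86.7961

86.7961


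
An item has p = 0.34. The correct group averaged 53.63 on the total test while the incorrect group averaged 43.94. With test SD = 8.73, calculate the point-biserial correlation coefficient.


q = 1 - p = 0.66
rpb = ((M1 - M0) / SD) * sqrt(p * q)
rpb = ((53.63 - 43.94) / 8.73) * sqrt(0.34 * 0.66)
rpb = 0.5258

0.5258


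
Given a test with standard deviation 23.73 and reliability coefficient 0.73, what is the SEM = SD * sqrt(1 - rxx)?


SEM = SD * sqrt(1 - rxx)
SEM = 23.73 * sqrt(1 - 0.73)
SEM = 23.73 * sqrt(0.27) = 23.73 * 0.519615
SEM = 12.3305

12.3305


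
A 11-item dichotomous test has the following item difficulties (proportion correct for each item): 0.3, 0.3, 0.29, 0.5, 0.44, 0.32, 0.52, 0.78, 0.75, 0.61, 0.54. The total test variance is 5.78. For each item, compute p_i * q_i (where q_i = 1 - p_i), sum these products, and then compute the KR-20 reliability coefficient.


For each item, compute p_i * q_i:
  Item 1: 0.3 * 0.7 = 0.21
  Item 2: 0.3 * 0.7 = 0.21
  Item 3: 0.29 * 0.71 = 0.2059
  Item 4: 0.5 * 0.5 = 0.25
  Item 5: 0.44 * 0.56 = 0.2464
  Item 6: 0.32 * 0.68 = 0.2176
  Item 7: 0.52 * 0.48 = 0.2496
  Item 8: 0.78 * 0.22 = 0.1716
  Item 9: 0.75 * 0.25 = 0.1875
  Item 10: 0.61 * 0.39 = 0.2379
  Item 11: 0.54 * 0.46 = 0.2484
Sum(p_i * q_i) = 0.21 + 0.21 + 0.2059 + 0.25 + 0.2464 + 0.2176 + 0.2496 + 0.1716 + 0.1875 + 0.2379 + 0.2484 = 2.4349
KR-20 = (k/(k-1)) * (1 - Sum(p_i*q_i) / Var_total)
= (11/10) * (1 - 2.4349/5.78)
= 1.1 * 0.5787
KR-20 = 0.6366

0.6366


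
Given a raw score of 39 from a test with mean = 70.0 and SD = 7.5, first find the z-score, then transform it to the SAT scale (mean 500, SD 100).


z = (X - mean) / SD = (39 - 70.0) / 7.5
z = -31.0 / 7.5
z = -4.1333
SAT-scale = SAT = 500 + 100z
Carry z at full precision (z = -31.0 / 7.5) into the conversion:
SAT-scale = 500 + 100 * (-31.0 / 7.5) = 500 + -3100 / 7.5
SAT-scale = 500 + -413.3333
SAT-scale = 86.6667

86.6667


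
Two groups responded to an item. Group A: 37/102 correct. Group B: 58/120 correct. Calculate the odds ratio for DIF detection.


Odds_A = 37/65 = 0.5692
Odds_B = 58/62 = 0.9355
OR = Odds_A / Odds_B = 0.5692 / 0.9355
Exactly, OR = (37 * 62) / (65 * 58) = 2294 / 3770
OR = 0.6085

0.6085


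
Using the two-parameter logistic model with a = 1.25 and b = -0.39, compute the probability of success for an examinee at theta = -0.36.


a*(theta - b) = 1.25 * (-0.36 - -0.39) = 0.0375
exp(-0.0375) = 0.9632
P = 1 / (1 + 0.9632)
P = 0.5094

0.5094


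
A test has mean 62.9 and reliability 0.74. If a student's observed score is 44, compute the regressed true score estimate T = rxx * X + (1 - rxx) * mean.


T_est = rxx * X + (1 - rxx) * mean
T_est = 0.74 * 44 + 0.26 * 62.9
T_est = 32.56 + 16.354
T_est = 48.914

48.914


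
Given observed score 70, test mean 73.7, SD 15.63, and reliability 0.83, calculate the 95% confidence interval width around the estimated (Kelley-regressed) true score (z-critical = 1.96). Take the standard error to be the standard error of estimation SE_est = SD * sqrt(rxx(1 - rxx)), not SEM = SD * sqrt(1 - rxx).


True score estimate = 0.83*70 + 0.17*73.7 = 70.629
SE_est = SD * sqrt(rxx * (1 - rxx)) = 15.63 * sqrt(0.83 * 0.17) = 15.63 * sqrt(0.1411) = 5.871141
CI = T_est +/- z * SE_est, so width = 2 * z * SE_est = 2 * 1.96 * 5.871141
Width = 23.0149

23.0149


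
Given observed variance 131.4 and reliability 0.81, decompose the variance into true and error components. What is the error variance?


var_true = rxx * var_obs = 0.81 * 131.4 = 106.434
var_error = var_obs - var_true
var_error = 131.4 - 106.434
var_error = 24.966

24.966


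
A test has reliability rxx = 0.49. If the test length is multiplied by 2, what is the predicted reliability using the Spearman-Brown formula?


r_new = (n * rxx) / (1 + (n-1) * rxx)
r_new = (2 * 0.49) / (1 + 1 * 0.49)
r_new = 0.98 / 1.49
r_new = 0.6577

0.6577


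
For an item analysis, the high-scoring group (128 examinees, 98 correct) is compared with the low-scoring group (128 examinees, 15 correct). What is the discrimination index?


p_upper = 98/128 = 0.7656
p_lower = 15/128 = 0.1172
D = 0.7656 - 0.1172 = 0.6484

0.6484


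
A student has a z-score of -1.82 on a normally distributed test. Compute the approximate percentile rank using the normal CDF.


CDF(z) = 0.5 * (1 + erf(z/sqrt(2)))
erf(-1.2869) = -0.9312
CDF = 0.0344
Percentile rank = 0.0344 * 100 = 3.44

3.44


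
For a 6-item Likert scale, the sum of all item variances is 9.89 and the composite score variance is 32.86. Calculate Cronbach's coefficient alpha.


alpha = (k/(k-1)) * (1 - sum(si^2)/s_total^2)
= (6/5) * (1 - 9.89/32.86)
alpha = 0.8388

0.8388


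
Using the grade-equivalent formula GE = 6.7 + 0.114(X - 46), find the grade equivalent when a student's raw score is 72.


raw - median = 72 - 46 = 26
slope * diff = 0.114 * 26 = 2.964
GE = 6.7 + 2.964
GE = 9.664

9.664


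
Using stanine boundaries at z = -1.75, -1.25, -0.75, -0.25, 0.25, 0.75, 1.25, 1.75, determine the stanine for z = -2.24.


Stanine boundaries: [-1.75, -1.25, -0.75, -0.25, 0.25, 0.75, 1.25, 1.75]
z = -2.24
Check each boundary:
  z < -1.75
  z < -1.25
  z < -0.75
  z < -0.25
  z < 0.25
  z < 0.75
  z < 1.25
  z < 1.75
Highest qualifying boundary gives stanine = 1

1


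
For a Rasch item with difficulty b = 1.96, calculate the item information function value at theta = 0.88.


P = 1/(1+exp(-(0.88-1.96))) = 0.2535
I = P*(1-P) = 0.2535 * 0.7465
I = 0.1892

0.1892


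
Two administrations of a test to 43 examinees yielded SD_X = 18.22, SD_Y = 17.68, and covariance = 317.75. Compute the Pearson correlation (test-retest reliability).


r = cov(X,Y) / (SD_X * SD_Y)
r = 317.75 / (18.22 * 17.68)
r = 317.75 / 322.1296
r = 0.9864

0.9864


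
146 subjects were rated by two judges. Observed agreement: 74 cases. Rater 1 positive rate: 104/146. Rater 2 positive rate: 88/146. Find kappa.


P_o = 74/146 = 0.506849
P_e = (104*88 + 42*58) / 21316 = 0.543629
kappa = (P_o - P_e) / (1 - P_e)
kappa = (0.506849 - 0.543629) / (1 - 0.543629)
kappa = -0.0806

-0.0806


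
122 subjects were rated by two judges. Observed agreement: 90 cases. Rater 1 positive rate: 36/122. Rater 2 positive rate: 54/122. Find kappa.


P_o = 90/122 = 0.737705
P_e = (36*54 + 86*68) / 14884 = 0.523515
kappa = (P_o - P_e) / (1 - P_e)
kappa = (0.737705 - 0.523515) / (1 - 0.523515)
kappa = 0.4495

0.4495


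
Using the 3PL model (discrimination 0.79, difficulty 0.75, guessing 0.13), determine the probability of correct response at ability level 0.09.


logit = 0.79*(0.09 - 0.75) = -0.5214
P* = 1/(1 + exp(--0.5214)) = 0.3725
P = 0.13 + (1 - 0.13) * 0.3725
P = 0.4541

0.4541


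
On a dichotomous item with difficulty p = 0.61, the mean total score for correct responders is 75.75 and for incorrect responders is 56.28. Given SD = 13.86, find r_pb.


q = 1 - p = 0.39
rpb = ((M1 - M0) / SD) * sqrt(p * q)
rpb = ((75.75 - 56.28) / 13.86) * sqrt(0.61 * 0.39)
rpb = 0.6852

0.6852


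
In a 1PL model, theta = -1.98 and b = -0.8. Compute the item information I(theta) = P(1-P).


P = 1/(1+exp(-(-1.98--0.8))) = 0.2351
I = P*(1-P) = 0.2351 * 0.7649
I = 0.1798

0.1798


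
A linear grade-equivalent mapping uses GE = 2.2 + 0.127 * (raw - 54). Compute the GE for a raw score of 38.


raw - median = 38 - 54 = -16
slope * diff = 0.127 * -16 = -2.032
GE = 2.2 + -2.032
GE = 0.168

0.168


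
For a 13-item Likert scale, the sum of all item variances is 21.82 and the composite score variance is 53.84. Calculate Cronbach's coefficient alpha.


alpha = (k/(k-1)) * (1 - sum(si^2)/s_total^2)
= (13/12) * (1 - 21.82/53.84)
alpha = 0.6443

0.6443


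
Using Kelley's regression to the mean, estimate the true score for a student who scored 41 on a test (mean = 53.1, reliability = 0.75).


T_est = rxx * X + (1 - rxx) * mean
T_est = 0.75 * 41 + 0.25 * 53.1
T_est = 30.75 + 13.275
T_est = 44.025

44.025


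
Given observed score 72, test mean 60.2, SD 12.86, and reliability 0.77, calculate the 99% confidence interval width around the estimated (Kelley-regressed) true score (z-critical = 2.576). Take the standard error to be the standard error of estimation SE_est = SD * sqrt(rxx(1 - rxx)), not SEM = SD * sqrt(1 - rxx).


True score estimate = 0.77*72 + 0.23*60.2 = 69.286
SE_est = SD * sqrt(rxx * (1 - rxx)) = 12.86 * sqrt(0.77 * 0.23) = 12.86 * sqrt(0.1771) = 5.411906
CI = T_est +/- z * SE_est, so width = 2 * z * SE_est = 2 * 2.576 * 5.411906
Width = 27.8821

27.8821


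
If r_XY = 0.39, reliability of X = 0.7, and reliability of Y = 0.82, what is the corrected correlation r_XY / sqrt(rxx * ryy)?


r_corrected = rxy / sqrt(rxx * ryy)
= 0.39 / sqrt(0.7 * 0.82)
= 0.39 / sqrt(0.574)
= 0.39 / 0.757628
r_corrected = 0.5148

0.5148


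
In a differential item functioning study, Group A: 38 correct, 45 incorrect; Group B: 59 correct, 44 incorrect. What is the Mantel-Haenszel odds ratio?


Odds_A = 38/45 = 0.8444
Odds_B = 59/44 = 1.3409
OR = Odds_A / Odds_B = 0.8444 / 1.3409
Exactly, OR = (38 * 44) / (45 * 59) = 1672 / 2655
OR = 0.6298

0.6298


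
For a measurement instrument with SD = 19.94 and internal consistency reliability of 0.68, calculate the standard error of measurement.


SEM = SD * sqrt(1 - rxx)
SEM = 19.94 * sqrt(1 - 0.68)
SEM = 19.94 * sqrt(0.32) = 19.94 * 0.565685
SEM = 11.2798

11.2798


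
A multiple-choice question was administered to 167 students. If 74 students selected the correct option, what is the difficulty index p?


Item difficulty p = number correct / total examinees
p = 74 / 167
p = 0.4431

0.4431


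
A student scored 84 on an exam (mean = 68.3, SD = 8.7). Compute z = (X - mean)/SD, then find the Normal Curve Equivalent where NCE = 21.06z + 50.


z = (X - mean) / SD = (84 - 68.3) / 8.7
z = 15.7 / 8.7
z = 1.8046
NCE = NCE = 21.06z + 50
Carry z at full precision (z = 15.7 / 8.7) into the conversion:
NCE = 21.06 * (15.7 / 8.7) + 50 = 330.642 / 8.7 + 50
NCE = 38.0048 + 50
NCE = 88.0048

88.0048


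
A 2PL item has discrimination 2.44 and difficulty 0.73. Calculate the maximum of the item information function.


For 2PL, max info at theta = b = 0.73
I_max = a^2 / 4 = 2.44^2 / 4
= 5.9536 / 4
I_max = 1.4884

1.4884


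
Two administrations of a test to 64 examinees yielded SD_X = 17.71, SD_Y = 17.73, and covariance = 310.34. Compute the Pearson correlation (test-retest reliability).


r = cov(X,Y) / (SD_X * SD_Y)
r = 310.34 / (17.71 * 17.73)
r = 310.34 / 313.9983
r = 0.9883

0.9883


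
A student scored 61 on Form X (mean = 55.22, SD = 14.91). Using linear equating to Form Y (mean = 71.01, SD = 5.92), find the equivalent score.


slope = SD_Y / SD_X = 5.92 / 14.91 ~ 0.397
intercept = mean_Y - slope * mean_X = 71.01 - (5.92 / 14.91) * 55.22 ~ 49.085
Y = slope * X + intercept. To avoid rounding drift from the rounded slope/intercept, evaluate the equivalent form Y = mean_Y + SD_Y * (X - mean_X) / SD_X at full precision:
Y = 71.01 + 5.92 * (61 - 55.22) / 14.91
Y = 71.01 + 5.92 * 5.78 / 14.91
Y = 71.01 + 34.2176 / 14.91
Y = 71.01 + 2.2949
Y = 73.3049

73.3049


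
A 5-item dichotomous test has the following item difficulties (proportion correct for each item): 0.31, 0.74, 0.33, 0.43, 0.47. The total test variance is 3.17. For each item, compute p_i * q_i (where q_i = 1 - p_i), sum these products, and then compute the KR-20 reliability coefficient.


For each item, compute p_i * q_i:
  Item 1: 0.31 * 0.69 = 0.2139
  Item 2: 0.74 * 0.26 = 0.1924
  Item 3: 0.33 * 0.67 = 0.2211
  Item 4: 0.43 * 0.57 = 0.2451
  Item 5: 0.47 * 0.53 = 0.2491
Sum(p_i * q_i) = 0.2139 + 0.1924 + 0.2211 + 0.2451 + 0.2491 = 1.1216
KR-20 = (k/(k-1)) * (1 - Sum(p_i*q_i) / Var_total)
= (5/4) * (1 - 1.1216/3.17)
= 1.25 * 0.6462
KR-20 = 0.8077

0.8077


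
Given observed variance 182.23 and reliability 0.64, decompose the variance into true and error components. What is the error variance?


var_true = rxx * var_obs = 0.64 * 182.23 = 116.6272
var_error = var_obs - var_true
var_error = 182.23 - 116.6272
var_error = 65.6028

65.6028


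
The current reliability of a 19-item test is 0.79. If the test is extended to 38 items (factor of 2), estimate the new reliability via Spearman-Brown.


r_new = (n * rxx) / (1 + (n-1) * rxx)
r_new = (2 * 0.79) / (1 + 1 * 0.79)
r_new = 1.58 / 1.79
r_new = 0.8827

0.8827


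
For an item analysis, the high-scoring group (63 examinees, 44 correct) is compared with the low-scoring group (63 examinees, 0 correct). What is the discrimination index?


p_upper = 44/63 = 0.6984
p_lower = 0/63 = 0.0
D = 0.6984 - 0.0 = 0.6984

0.6984


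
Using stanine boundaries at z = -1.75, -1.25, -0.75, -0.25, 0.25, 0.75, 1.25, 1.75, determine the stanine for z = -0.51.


Stanine boundaries: [-1.75, -1.25, -0.75, -0.25, 0.25, 0.75, 1.25, 1.75]
z = -0.51
Check each boundary:
  z >= -1.75 -> could be stanine 2
  z >= -1.25 -> could be stanine 3
  z >= -0.75 -> could be stanine 4
  z < -0.25
  z < 0.25
  z < 0.75
  z < 1.25
  z < 1.75
Highest qualifying boundary gives stanine = 4

4


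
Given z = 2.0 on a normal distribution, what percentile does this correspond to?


CDF(z) = 0.5 * (1 + erf(z/sqrt(2)))
erf(1.4142) = 0.9545
CDF = 0.9772
Percentile rank = 0.9772 * 100 = 97.72

97.72


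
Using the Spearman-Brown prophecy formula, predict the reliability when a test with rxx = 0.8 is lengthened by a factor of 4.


r_new = (n * rxx) / (1 + (n-1) * rxx)
r_new = (4 * 0.8) / (1 + 3 * 0.8)
r_new = 3.2 / 3.4
r_new = 0.9412

0.9412


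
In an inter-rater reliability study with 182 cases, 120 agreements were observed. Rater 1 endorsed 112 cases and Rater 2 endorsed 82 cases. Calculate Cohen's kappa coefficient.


P_o = 120/182 = 0.659341
P_e = (112*82 + 70*100) / 33124 = 0.488588
kappa = (P_o - P_e) / (1 - P_e)
kappa = (0.659341 - 0.488588) / (1 - 0.488588)
kappa = 0.3339

0.3339


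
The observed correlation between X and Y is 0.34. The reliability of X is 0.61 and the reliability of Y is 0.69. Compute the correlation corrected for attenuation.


r_corrected = rxy / sqrt(rxx * ryy)
= 0.34 / sqrt(0.61 * 0.69)
= 0.34 / sqrt(0.4209)
= 0.34 / 0.648768
r_corrected = 0.5241

0.5241


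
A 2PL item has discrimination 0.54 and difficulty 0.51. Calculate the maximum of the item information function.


For 2PL, max info at theta = b = 0.51
I_max = a^2 / 4 = 0.54^2 / 4
= 0.2916 / 4
I_max = 0.0729

0.0729


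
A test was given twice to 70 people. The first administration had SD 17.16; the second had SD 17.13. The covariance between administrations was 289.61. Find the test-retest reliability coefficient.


r = cov(X,Y) / (SD_X * SD_Y)
r = 289.61 / (17.16 * 17.13)
r = 289.61 / 293.9508
r = 0.9852

0.9852


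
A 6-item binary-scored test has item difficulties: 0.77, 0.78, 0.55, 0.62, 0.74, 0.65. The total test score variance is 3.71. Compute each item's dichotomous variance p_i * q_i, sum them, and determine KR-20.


For each item, compute p_i * q_i:
  Item 1: 0.77 * 0.23 = 0.1771
  Item 2: 0.78 * 0.22 = 0.1716
  Item 3: 0.55 * 0.45 = 0.2475
  Item 4: 0.62 * 0.38 = 0.2356
  Item 5: 0.74 * 0.26 = 0.1924
  Item 6: 0.65 * 0.35 = 0.2275
Sum(p_i * q_i) = 0.1771 + 0.1716 + 0.2475 + 0.2356 + 0.1924 + 0.2275 = 1.2517
KR-20 = (k/(k-1)) * (1 - Sum(p_i*q_i) / Var_total)
= (6/5) * (1 - 1.2517/3.71)
= 1.2 * 0.6626
KR-20 = 0.7951

0.7951


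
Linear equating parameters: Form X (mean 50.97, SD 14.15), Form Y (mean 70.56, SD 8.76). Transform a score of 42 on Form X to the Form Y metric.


slope = SD_Y / SD_X = 8.76 / 14.15 ~ 0.6191
intercept = mean_Y - slope * mean_X = 70.56 - (8.76 / 14.15) * 50.97 ~ 39.0054
Y = slope * X + intercept. To avoid rounding drift from the rounded slope/intercept, evaluate the equivalent form Y = mean_Y + SD_Y * (X - mean_X) / SD_X at full precision:
Y = 70.56 + 8.76 * (42 - 50.97) / 14.15
Y = 70.56 - 8.76 * 8.97 / 14.15
Y = 70.56 - 78.5772 / 14.15
Y = 70.56 - 5.5532
Y = 65.0068

65.0068


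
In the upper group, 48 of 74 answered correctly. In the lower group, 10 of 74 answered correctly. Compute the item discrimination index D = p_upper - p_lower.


p_upper = 48/74 = 0.6486
p_lower = 10/74 = 0.1351
D = 0.6486 - 0.1351 = 0.5135

0.5135


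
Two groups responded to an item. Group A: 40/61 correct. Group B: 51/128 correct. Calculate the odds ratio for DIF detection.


Odds_A = 40/21 = 1.9048
Odds_B = 51/77 = 0.6623
OR = Odds_A / Odds_B = 1.9048 / 0.6623
Exactly, OR = (40 * 77) / (21 * 51) = 3080 / 1071
OR = 2.8758

2.8758


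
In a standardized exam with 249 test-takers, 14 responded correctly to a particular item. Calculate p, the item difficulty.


Item difficulty p = number correct / total examinees
p = 14 / 249
p = 0.0562

0.0562


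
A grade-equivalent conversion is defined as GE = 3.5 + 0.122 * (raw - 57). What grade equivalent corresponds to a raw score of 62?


raw - median = 62 - 57 = 5
slope * diff = 0.122 * 5 = 0.61
GE = 3.5 + 0.61
GE = 4.11

4.11


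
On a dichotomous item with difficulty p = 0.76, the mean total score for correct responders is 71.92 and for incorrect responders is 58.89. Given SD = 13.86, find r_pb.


q = 1 - p = 0.24
rpb = ((M1 - M0) / SD) * sqrt(p * q)
rpb = ((71.92 - 58.89) / 13.86) * sqrt(0.76 * 0.24)
rpb = 0.4015

0.4015


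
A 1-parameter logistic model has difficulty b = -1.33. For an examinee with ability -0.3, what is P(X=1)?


theta - b = -0.3 - -1.33 = 1.03
exp(-(theta - b)) = exp(-1.03) = 0.357
P = 1 / (1 + 0.357)
P = 0.7369

0.7369


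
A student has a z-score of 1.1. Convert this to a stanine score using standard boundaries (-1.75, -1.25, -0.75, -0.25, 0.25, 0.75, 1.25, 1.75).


Stanine boundaries: [-1.75, -1.25, -0.75, -0.25, 0.25, 0.75, 1.25, 1.75]
z = 1.1
Check each boundary:
  z >= -1.75 -> could be stanine 2
  z >= -1.25 -> could be stanine 3
  z >= -0.75 -> could be stanine 4
  z >= -0.25 -> could be stanine 5
  z >= 0.25 -> could be stanine 6
  z >= 0.75 -> could be stanine 7
  z < 1.25
  z < 1.75
Highest qualifying boundary gives stanine = 7

7


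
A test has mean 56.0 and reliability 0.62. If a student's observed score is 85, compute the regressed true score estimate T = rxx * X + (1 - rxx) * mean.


T_est = rxx * X + (1 - rxx) * mean
T_est = 0.62 * 85 + 0.38 * 56.0
T_est = 52.7 + 21.28
T_est = 73.98

73.98


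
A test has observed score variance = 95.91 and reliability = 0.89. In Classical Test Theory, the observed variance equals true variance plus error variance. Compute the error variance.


var_true = rxx * var_obs = 0.89 * 95.91 = 85.3599
var_error = var_obs - var_true
var_error = 95.91 - 85.3599
var_error = 10.5501

10.5501


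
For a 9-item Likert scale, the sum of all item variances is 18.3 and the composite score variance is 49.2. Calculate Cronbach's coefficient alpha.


alpha = (k/(k-1)) * (1 - sum(si^2)/s_total^2)
= (9/8) * (1 - 18.3/49.2)
alpha = 0.7066

0.7066


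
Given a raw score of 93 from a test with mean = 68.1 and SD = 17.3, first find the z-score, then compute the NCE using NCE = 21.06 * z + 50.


z = (X - mean) / SD = (93 - 68.1) / 17.3
z = 24.9 / 17.3
z = 1.4393
NCE = NCE = 21.06z + 50
Carry z at full precision (z = 24.9 / 17.3) into the conversion:
NCE = 21.06 * (24.9 / 17.3) + 50 = 524.394 / 17.3 + 50
NCE = 30.3118 + 50
NCE = 80.3118

80.3118


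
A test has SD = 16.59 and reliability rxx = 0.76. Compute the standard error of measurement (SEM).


SEM = SD * sqrt(1 - rxx)
SEM = 16.59 * sqrt(1 - 0.76)
SEM = 16.59 * sqrt(0.24) = 16.59 * 0.489898
SEM = 8.1274

8.1274


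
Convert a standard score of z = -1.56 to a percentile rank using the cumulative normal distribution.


CDF(z) = 0.5 * (1 + erf(z/sqrt(2)))
erf(-1.1031) = -0.8812
CDF = 0.0594
Percentile rank = 0.0594 * 100 = 5.94

5.94


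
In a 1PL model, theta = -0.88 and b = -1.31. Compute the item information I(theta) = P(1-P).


P = 1/(1+exp(-(-0.88--1.31))) = 0.6059
I = P*(1-P) = 0.6059 * 0.3941
I = 0.2388

0.2388


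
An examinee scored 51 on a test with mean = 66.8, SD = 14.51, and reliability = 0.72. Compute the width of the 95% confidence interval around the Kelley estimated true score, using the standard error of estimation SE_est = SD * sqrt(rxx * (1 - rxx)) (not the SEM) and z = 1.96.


True score estimate = 0.72*51 + 0.28*66.8 = 55.424
SE_est = SD * sqrt(rxx * (1 - rxx)) = 14.51 * sqrt(0.72 * 0.28) = 14.51 * sqrt(0.2016) = 6.514974
CI = T_est +/- z * SE_est, so width = 2 * z * SE_est = 2 * 1.96 * 6.514974
Width = 25.5387

25.5387


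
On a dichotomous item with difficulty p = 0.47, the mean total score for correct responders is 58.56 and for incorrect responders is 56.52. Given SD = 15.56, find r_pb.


q = 1 - p = 0.53
rpb = ((M1 - M0) / SD) * sqrt(p * q)
rpb = ((58.56 - 56.52) / 15.56) * sqrt(0.47 * 0.53)
rpb = 0.0654

0.0654


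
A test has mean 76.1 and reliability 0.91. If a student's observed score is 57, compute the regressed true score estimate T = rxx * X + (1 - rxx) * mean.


T_est = rxx * X + (1 - rxx) * mean
T_est = 0.91 * 57 + 0.09 * 76.1
T_est = 51.87 + 6.849
T_est = 58.719

58.719


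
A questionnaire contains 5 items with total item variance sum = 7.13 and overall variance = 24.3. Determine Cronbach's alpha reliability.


alpha = (k/(k-1)) * (1 - sum(si^2)/s_total^2)
= (5/4) * (1 - 7.13/24.3)
alpha = 0.8832

0.8832


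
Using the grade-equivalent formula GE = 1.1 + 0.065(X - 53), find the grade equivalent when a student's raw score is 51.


raw - median = 51 - 53 = -2
slope * diff = 0.065 * -2 = -0.13
GE = 1.1 + -0.13
GE = 0.97

0.97


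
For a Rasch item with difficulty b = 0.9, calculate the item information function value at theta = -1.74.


P = 1/(1+exp(-(-1.74-0.9))) = 0.0666
I = P*(1-P) = 0.0666 * 0.9334
I = 0.0622

0.0622


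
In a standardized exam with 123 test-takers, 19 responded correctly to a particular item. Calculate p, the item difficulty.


Item difficulty p = number correct / total examinees
p = 19 / 123
p = 0.1545

0.1545


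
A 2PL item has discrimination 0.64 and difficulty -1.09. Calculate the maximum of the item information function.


For 2PL, max info at theta = b = -1.09
I_max = a^2 / 4 = 0.64^2 / 4
= 0.4096 / 4
I_max = 0.1024

0.1024


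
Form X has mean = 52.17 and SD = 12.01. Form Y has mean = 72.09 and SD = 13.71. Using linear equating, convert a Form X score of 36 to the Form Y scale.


slope = SD_Y / SD_X = 13.71 / 12.01 ~ 1.1415
intercept = mean_Y - slope * mean_X = 72.09 - (13.71 / 12.01) * 52.17 ~ 12.5354
Y = slope * X + intercept. To avoid rounding drift from the rounded slope/intercept, evaluate the equivalent form Y = mean_Y + SD_Y * (X - mean_X) / SD_X at full precision:
Y = 72.09 + 13.71 * (36 - 52.17) / 12.01
Y = 72.09 - 13.71 * 16.17 / 12.01
Y = 72.09 - 221.6907 / 12.01
Y = 72.09 - 18.4588
Y = 53.6312

53.6312


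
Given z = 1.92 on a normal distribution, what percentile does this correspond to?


CDF(z) = 0.5 * (1 + erf(z/sqrt(2)))
erf(1.3576) = 0.9451
CDF = 0.9726
Percentile rank = 0.9726 * 100 = 97.26

97.26


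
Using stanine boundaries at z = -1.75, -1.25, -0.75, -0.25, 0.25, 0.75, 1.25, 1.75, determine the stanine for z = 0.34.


Stanine boundaries: [-1.75, -1.25, -0.75, -0.25, 0.25, 0.75, 1.25, 1.75]
z = 0.34
Check each boundary:
  z >= -1.75 -> could be stanine 2
  z >= -1.25 -> could be stanine 3
  z >= -0.75 -> could be stanine 4
  z >= -0.25 -> could be stanine 5
  z >= 0.25 -> could be stanine 6
  z < 0.75
  z < 1.25
  z < 1.75
Highest qualifying boundary gives stanine = 6

6


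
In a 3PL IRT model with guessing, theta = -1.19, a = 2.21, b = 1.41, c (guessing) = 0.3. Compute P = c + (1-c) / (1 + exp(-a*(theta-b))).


logit = 2.21*(-1.19 - 1.41) = -5.746
P* = 1/(1 + exp(--5.746)) = 0.0032
P = 0.3 + (1 - 0.3) * 0.0032
P = 0.3022

0.3022


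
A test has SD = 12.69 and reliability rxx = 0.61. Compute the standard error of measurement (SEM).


SEM = SD * sqrt(1 - rxx)
SEM = 12.69 * sqrt(1 - 0.61)
SEM = 12.69 * sqrt(0.39) = 12.69 * 0.6245
SEM = 7.9249

7.9249


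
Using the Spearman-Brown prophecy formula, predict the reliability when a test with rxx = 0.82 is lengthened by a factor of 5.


r_new = (n * rxx) / (1 + (n-1) * rxx)
r_new = (5 * 0.82) / (1 + 4 * 0.82)
r_new = 4.1 / 4.28
r_new = 0.9579

0.9579


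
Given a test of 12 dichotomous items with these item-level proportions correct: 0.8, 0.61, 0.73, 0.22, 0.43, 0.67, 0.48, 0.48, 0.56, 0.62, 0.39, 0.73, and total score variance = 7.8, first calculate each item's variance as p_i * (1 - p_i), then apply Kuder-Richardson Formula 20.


For each item, compute p_i * q_i:
  Item 1: 0.8 * 0.2 = 0.16
  Item 2: 0.61 * 0.39 = 0.2379
  Item 3: 0.73 * 0.27 = 0.1971
  Item 4: 0.22 * 0.78 = 0.1716
  Item 5: 0.43 * 0.57 = 0.2451
  Item 6: 0.67 * 0.33 = 0.2211
  Item 7: 0.48 * 0.52 = 0.2496
  Item 8: 0.48 * 0.52 = 0.2496
  Item 9: 0.56 * 0.44 = 0.2464
  Item 10: 0.62 * 0.38 = 0.2356
  Item 11: 0.39 * 0.61 = 0.2379
  Item 12: 0.73 * 0.27 = 0.1971
Sum(p_i * q_i) = 0.16 + 0.2379 + 0.1971 + 0.1716 + 0.2451 + 0.2211 + 0.2496 + 0.2496 + 0.2464 + 0.2356 + 0.2379 + 0.1971 = 2.649
KR-20 = (k/(k-1)) * (1 - Sum(p_i*q_i) / Var_total)
= (12/11) * (1 - 2.649/7.8)
= 1.0909 * 0.6604
KR-20 = 0.7204

0.7204


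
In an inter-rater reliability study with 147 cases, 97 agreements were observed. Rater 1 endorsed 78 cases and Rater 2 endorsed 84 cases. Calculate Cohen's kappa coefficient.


P_o = 97/147 = 0.659864
P_e = (78*84 + 69*63) / 21609 = 0.504373
kappa = (P_o - P_e) / (1 - P_e)
kappa = (0.659864 - 0.504373) / (1 - 0.504373)
kappa = 0.3137

0.3137


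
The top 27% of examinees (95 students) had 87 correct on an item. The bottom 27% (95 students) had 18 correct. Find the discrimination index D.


p_upper = 87/95 = 0.9158
p_lower = 18/95 = 0.1895
D = 0.9158 - 0.1895 = 0.7263

0.7263


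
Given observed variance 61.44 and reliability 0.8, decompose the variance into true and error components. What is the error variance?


var_true = rxx * var_obs = 0.8 * 61.44 = 49.152
var_error = var_obs - var_true
var_error = 61.44 - 49.152
var_error = 12.288

12.288


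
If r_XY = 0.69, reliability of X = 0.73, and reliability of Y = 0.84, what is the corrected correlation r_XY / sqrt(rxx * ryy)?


r_corrected = rxy / sqrt(rxx * ryy)
= 0.69 / sqrt(0.73 * 0.84)
= 0.69 / sqrt(0.6132)
= 0.69 / 0.783071
r_corrected = 0.8811

0.8811


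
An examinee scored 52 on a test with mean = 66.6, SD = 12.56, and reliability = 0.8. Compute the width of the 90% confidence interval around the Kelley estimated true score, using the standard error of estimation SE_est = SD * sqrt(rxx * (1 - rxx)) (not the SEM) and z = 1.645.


True score estimate = 0.8*52 + 0.2*66.6 = 54.92
SE_est = SD * sqrt(rxx * (1 - rxx)) = 12.56 * sqrt(0.8 * 0.2) = 12.56 * sqrt(0.16) = 5.024
CI = T_est +/- z * SE_est, so width = 2 * z * SE_est = 2 * 1.645 * 5.024
Width = 16.529

16.529


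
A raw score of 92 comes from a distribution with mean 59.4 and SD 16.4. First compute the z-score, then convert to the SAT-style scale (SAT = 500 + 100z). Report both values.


z = (X - mean) / SD = (92 - 59.4) / 16.4
z = 32.6 / 16.4
z = 1.9878
SAT-scale = SAT = 500 + 100z
Carry z at full precision (z = 32.6 / 16.4) into the conversion:
SAT-scale = 500 + 100 * (32.6 / 16.4) = 500 + 3260 / 16.4
SAT-scale = 500 + 198.7805
SAT-scale = 698.7805

698.7805


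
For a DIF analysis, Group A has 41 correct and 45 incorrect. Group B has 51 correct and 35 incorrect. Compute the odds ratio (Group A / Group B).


Odds_A = 41/45 = 0.9111
Odds_B = 51/35 = 1.4571
OR = Odds_A / Odds_B = 0.9111 / 1.4571
Exactly, OR = (41 * 35) / (45 * 51) = 1435 / 2295
OR = 0.6253

0.6253


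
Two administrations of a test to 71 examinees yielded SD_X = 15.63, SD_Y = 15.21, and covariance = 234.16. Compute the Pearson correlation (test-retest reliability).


r = cov(X,Y) / (SD_X * SD_Y)
r = 234.16 / (15.63 * 15.21)
r = 234.16 / 237.7323
r = 0.985

0.985


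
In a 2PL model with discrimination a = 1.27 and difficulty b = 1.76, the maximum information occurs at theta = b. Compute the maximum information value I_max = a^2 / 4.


For 2PL, max info at theta = b = 1.76
I_max = a^2 / 4 = 1.27^2 / 4
= 1.6129 / 4
I_max = 0.4032

0.4032


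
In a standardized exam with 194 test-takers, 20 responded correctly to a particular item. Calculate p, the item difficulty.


Item difficulty p = number correct / total examinees
p = 20 / 194
p = 0.1031

0.1031


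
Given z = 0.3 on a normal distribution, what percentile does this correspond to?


CDF(z) = 0.5 * (1 + erf(z/sqrt(2)))
erf(0.2121) = 0.2358
CDF = 0.6179
Percentile rank = 0.6179 * 100 = 61.79

61.79


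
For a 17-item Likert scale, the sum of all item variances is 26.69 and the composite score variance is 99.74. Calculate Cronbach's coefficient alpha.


alpha = (k/(k-1)) * (1 - sum(si^2)/s_total^2)
= (17/16) * (1 - 26.69/99.74)
alpha = 0.7782

0.7782


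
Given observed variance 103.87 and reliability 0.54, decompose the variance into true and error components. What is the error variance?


var_true = rxx * var_obs = 0.54 * 103.87 = 56.0898
var_error = var_obs - var_true
var_error = 103.87 - 56.0898
var_error = 47.7802

47.7802


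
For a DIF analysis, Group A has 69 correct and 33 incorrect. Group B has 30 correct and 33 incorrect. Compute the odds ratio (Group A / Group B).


Odds_A = 69/33 = 2.0909
Odds_B = 30/33 = 0.9091
OR = Odds_A / Odds_B = 2.0909 / 0.9091
Exactly, OR = (69 * 33) / (33 * 30) = 2277 / 990
OR = 2.3

2.3


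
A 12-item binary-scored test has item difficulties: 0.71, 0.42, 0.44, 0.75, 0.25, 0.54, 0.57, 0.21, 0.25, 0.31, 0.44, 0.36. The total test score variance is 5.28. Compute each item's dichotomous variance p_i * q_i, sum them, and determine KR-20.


For each item, compute p_i * q_i:
  Item 1: 0.71 * 0.29 = 0.2059
  Item 2: 0.42 * 0.58 = 0.2436
  Item 3: 0.44 * 0.56 = 0.2464
  Item 4: 0.75 * 0.25 = 0.1875
  Item 5: 0.25 * 0.75 = 0.1875
  Item 6: 0.54 * 0.46 = 0.2484
  Item 7: 0.57 * 0.43 = 0.2451
  Item 8: 0.21 * 0.79 = 0.1659
  Item 9: 0.25 * 0.75 = 0.1875
  Item 10: 0.31 * 0.69 = 0.2139
  Item 11: 0.44 * 0.56 = 0.2464
  Item 12: 0.36 * 0.64 = 0.2304
Sum(p_i * q_i) = 0.2059 + 0.2436 + 0.2464 + 0.1875 + 0.1875 + 0.2484 + 0.2451 + 0.1659 + 0.1875 + 0.2139 + 0.2464 + 0.2304 = 2.6085
KR-20 = (k/(k-1)) * (1 - Sum(p_i*q_i) / Var_total)
= (12/11) * (1 - 2.6085/5.28)
= 1.0909 * 0.506
KR-20 = 0.552

0.552


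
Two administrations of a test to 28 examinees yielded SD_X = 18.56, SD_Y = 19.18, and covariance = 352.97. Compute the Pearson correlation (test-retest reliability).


r = cov(X,Y) / (SD_X * SD_Y)
r = 352.97 / (18.56 * 19.18)
r = 352.97 / 355.9808
r = 0.9915

0.9915


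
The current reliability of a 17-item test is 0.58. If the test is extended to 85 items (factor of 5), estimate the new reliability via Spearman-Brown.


r_new = (n * rxx) / (1 + (n-1) * rxx)
r_new = (5 * 0.58) / (1 + 4 * 0.58)
r_new = 2.9 / 3.32
r_new = 0.8735

0.8735


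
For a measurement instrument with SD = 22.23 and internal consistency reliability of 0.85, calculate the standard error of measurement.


SEM = SD * sqrt(1 - rxx)
SEM = 22.23 * sqrt(1 - 0.85)
SEM = 22.23 * sqrt(0.15) = 22.23 * 0.387298
SEM = 8.6096

8.6096


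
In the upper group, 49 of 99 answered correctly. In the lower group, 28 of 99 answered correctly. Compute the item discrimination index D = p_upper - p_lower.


p_upper = 49/99 = 0.4949
p_lower = 28/99 = 0.2828
D = 0.4949 - 0.2828 = 0.2121

0.2121


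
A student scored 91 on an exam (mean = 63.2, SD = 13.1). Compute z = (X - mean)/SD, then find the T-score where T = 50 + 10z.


z = (X - mean) / SD = (91 - 63.2) / 13.1
z = 27.8 / 13.1
z = 2.1221
T-score = T = 50 + 10z
Carry z at full precision (z = 27.8 / 13.1) into the conversion:
T-score = 50 + 10 * (27.8 / 13.1) = 50 + 278 / 13.1
T-score = 50 + 21.2214
T-score = 71.2214

71.2214


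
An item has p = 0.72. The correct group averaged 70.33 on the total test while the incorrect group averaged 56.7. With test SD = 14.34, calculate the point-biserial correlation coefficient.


q = 1 - p = 0.28
rpb = ((M1 - M0) / SD) * sqrt(p * q)
rpb = ((70.33 - 56.7) / 14.34) * sqrt(0.72 * 0.28)
rpb = 0.4268

0.4268


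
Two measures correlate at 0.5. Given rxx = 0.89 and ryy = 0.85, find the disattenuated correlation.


r_corrected = rxy / sqrt(rxx * ryy)
= 0.5 / sqrt(0.89 * 0.85)
= 0.5 / sqrt(0.7565)
= 0.5 / 0.86977
r_corrected = 0.5749

0.5749


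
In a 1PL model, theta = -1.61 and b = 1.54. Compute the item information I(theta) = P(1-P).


P = 1/(1+exp(-(-1.61-1.54))) = 0.0411
I = P*(1-P) = 0.0411 * 0.9589
I = 0.0394

0.0394


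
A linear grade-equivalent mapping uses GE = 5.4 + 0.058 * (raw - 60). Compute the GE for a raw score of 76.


raw - median = 76 - 60 = 16
slope * diff = 0.058 * 16 = 0.928
GE = 5.4 + 0.928
GE = 6.328

6.328


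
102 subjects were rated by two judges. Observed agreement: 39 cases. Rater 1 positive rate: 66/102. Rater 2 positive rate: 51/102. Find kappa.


P_o = 39/102 = 0.382353
P_e = (66*51 + 36*51) / 10404 = 0.5
kappa = (P_o - P_e) / (1 - P_e)
kappa = (0.382353 - 0.5) / (1 - 0.5)
kappa = -0.2353

-0.2353


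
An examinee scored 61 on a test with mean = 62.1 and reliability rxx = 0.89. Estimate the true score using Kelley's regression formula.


T_est = rxx * X + (1 - rxx) * mean
T_est = 0.89 * 61 + 0.11 * 62.1
T_est = 54.29 + 6.831
T_est = 61.121

61.121


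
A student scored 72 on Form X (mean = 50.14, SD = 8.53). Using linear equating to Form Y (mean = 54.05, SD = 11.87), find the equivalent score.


slope = SD_Y / SD_X = 11.87 / 8.53 ~ 1.3916
intercept = mean_Y - slope * mean_X = 54.05 - (11.87 / 8.53) * 50.14 ~ -15.7228
Y = slope * X + intercept. To avoid rounding drift from the rounded slope/intercept, evaluate the equivalent form Y = mean_Y + SD_Y * (X - mean_X) / SD_X at full precision:
Y = 54.05 + 11.87 * (72 - 50.14) / 8.53
Y = 54.05 + 11.87 * 21.86 / 8.53
Y = 54.05 + 259.4782 / 8.53
Y = 54.05 + 30.4195
Y = 84.4695

84.4695


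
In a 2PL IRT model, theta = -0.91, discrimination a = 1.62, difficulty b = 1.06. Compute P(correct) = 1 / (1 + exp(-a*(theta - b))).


a*(theta - b) = 1.62 * (-0.91 - 1.06) = -3.1914
exp(--3.1914) = 24.3225
P = 1 / (1 + 24.3225)
P = 0.0395

0.0395


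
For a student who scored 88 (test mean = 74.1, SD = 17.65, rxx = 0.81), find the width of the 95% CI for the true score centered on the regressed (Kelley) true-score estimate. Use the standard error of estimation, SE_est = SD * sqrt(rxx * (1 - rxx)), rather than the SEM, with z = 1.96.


True score estimate = 0.81*88 + 0.19*74.1 = 85.359
SE_est = SD * sqrt(rxx * (1 - rxx)) = 17.65 * sqrt(0.81 * 0.19) = 17.65 * sqrt(0.1539) = 6.924111
CI = T_est +/- z * SE_est, so width = 2 * z * SE_est = 2 * 1.96 * 6.924111
Width = 27.1425

27.1425


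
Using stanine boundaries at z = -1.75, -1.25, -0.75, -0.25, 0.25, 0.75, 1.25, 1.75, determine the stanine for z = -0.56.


Stanine boundaries: [-1.75, -1.25, -0.75, -0.25, 0.25, 0.75, 1.25, 1.75]
z = -0.56
Check each boundary:
  z >= -1.75 -> could be stanine 2
  z >= -1.25 -> could be stanine 3
  z >= -0.75 -> could be stanine 4
  z < -0.25
  z < 0.25
  z < 0.75
  z < 1.25
  z < 1.75
Highest qualifying boundary gives stanine = 4

4


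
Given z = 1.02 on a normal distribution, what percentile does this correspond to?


CDF(z) = 0.5 * (1 + erf(z/sqrt(2)))
erf(0.7212) = 0.6923
CDF = 0.8461
Percentile rank = 0.8461 * 100 = 84.61

84.61


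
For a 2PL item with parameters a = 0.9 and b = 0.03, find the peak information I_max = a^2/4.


For 2PL, max info at theta = b = 0.03
I_max = a^2 / 4 = 0.9^2 / 4
= 0.81 / 4
I_max = 0.2025

0.2025


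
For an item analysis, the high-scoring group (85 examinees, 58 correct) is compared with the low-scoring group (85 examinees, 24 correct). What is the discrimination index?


p_upper = 58/85 = 0.6824
p_lower = 24/85 = 0.2824
D = 0.6824 - 0.2824 = 0.4

0.4


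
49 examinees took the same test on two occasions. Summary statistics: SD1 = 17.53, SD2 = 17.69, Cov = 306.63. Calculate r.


r = cov(X,Y) / (SD_X * SD_Y)
r = 306.63 / (17.53 * 17.69)
r = 306.63 / 310.1057
r = 0.9888

0.9888


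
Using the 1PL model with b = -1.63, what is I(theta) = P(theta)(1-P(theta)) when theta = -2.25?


P = 1/(1+exp(-(-2.25--1.63))) = 0.3498
I = P*(1-P) = 0.3498 * 0.6502
I = 0.2274

0.2274


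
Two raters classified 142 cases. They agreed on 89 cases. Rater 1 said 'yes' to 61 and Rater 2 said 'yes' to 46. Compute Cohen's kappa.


P_o = 89/142 = 0.626761
P_e = (61*46 + 81*96) / 20164 = 0.524797
kappa = (P_o - P_e) / (1 - P_e)
kappa = (0.626761 - 0.524797) / (1 - 0.524797)
kappa = 0.2146

0.2146


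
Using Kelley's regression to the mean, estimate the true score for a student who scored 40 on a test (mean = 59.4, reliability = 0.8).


T_est = rxx * X + (1 - rxx) * mean
T_est = 0.8 * 40 + 0.2 * 59.4
T_est = 32.0 + 11.88
T_est = 43.88

43.88


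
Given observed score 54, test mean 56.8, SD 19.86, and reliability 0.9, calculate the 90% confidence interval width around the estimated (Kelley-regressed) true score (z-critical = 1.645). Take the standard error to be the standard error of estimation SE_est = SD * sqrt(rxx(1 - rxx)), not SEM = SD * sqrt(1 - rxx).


True score estimate = 0.9*54 + 0.1*56.8 = 54.28
SE_est = SD * sqrt(rxx * (1 - rxx)) = 19.86 * sqrt(0.9 * 0.1) = 19.86 * sqrt(0.09) = 5.958
CI = T_est +/- z * SE_est, so width = 2 * z * SE_est = 2 * 1.645 * 5.958
Width = 19.6018

19.6018


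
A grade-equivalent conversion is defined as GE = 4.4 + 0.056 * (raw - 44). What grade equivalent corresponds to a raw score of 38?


raw - median = 38 - 44 = -6
slope * diff = 0.056 * -6 = -0.336
GE = 4.4 + -0.336
GE = 4.064

4.064


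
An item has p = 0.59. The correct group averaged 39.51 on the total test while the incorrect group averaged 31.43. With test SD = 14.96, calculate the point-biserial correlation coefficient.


q = 1 - p = 0.41
rpb = ((M1 - M0) / SD) * sqrt(p * q)
rpb = ((39.51 - 31.43) / 14.96) * sqrt(0.59 * 0.41)
rpb = 0.2656

0.2656


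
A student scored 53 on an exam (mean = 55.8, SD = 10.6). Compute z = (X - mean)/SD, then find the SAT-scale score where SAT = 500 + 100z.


z = (X - mean) / SD = (53 - 55.8) / 10.6
z = -2.8 / 10.6
z = -0.2642
SAT-scale = SAT = 500 + 100z
Carry z at full precision (z = -2.8 / 10.6) into the conversion:
SAT-scale = 500 + 100 * (-2.8 / 10.6) = 500 + -280 / 10.6
SAT-scale = 500 + -26.4151
SAT-scale = 473.5849

473.5849


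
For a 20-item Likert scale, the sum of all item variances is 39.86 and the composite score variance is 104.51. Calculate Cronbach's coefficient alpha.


alpha = (k/(k-1)) * (1 - sum(si^2)/s_total^2)
= (20/19) * (1 - 39.86/104.51)
alpha = 0.6512

0.6512
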